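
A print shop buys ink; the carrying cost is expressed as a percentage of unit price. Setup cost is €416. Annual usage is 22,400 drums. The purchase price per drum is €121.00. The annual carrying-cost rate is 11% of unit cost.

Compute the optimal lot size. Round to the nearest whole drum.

H = i·C = 0.11 × €121 = €13.3100 per drum-year
2DS/H = 2·22,400·416/13.31 = 1,400,210.37
EOQ = √1,400,210.37 ≈ 1,183.30

1,183 drums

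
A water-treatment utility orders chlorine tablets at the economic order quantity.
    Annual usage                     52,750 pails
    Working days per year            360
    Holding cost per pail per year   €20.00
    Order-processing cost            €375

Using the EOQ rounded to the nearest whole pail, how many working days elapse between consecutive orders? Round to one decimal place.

Q* = √(2·D·S / H) = √(2·52,750·375 / 20) = √1,978,125.0 ≈ 1,406.46 → Q = 1,406 pails
Days between orders = 360 / (D/Q) = 360 / 37.518 ≈ 9.595

9.6 days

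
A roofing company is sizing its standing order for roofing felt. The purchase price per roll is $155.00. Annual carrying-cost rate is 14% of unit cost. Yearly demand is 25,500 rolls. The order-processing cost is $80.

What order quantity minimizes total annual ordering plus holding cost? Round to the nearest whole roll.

Carrying cost H = $155 × 14% = $21.7000/roll/yr
2DS/H = 2·25,500·80/21.7 = 188,018.43
EOQ = √188,018.43 ≈ 433.61

434 rolls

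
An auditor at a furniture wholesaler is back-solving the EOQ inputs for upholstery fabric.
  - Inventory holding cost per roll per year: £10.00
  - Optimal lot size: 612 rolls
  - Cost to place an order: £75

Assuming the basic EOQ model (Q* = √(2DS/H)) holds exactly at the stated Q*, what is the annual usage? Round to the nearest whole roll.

24,970 rolls per year

Since Q* = (2DS/H)^½, squaring gives Q*²·H = 2DS.
D = Q²H / (2S) = 612² × 10 / (2 × 75) = 24,969.60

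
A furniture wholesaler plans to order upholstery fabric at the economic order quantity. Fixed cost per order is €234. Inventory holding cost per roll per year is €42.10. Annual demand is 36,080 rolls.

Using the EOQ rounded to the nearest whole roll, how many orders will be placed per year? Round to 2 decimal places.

2DS/H = 2·36,080·234/42.1 = 401,079.33
EOQ = √401,079.33 ≈ 633.31 → Q = 633
N = D/Q = 36,080/633 ≈ 56.998 orders/yr

57.00 orders per year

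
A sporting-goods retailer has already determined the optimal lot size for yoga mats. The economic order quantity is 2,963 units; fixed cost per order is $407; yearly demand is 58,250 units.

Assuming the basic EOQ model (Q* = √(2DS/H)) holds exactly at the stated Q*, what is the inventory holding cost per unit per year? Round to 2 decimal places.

$5.40

Since Q* = (2DS/H)^½, squaring gives Q*²·H = 2DS.
H = 2DS / Q² = 2 × 58,250 × 407 / 2,963² = 5.4008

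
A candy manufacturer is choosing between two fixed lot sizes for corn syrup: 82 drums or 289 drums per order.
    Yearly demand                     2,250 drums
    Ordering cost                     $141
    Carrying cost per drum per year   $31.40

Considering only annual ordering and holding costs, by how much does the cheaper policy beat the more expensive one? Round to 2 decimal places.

$478.75

For each Q, cost = (D/Q)·S + (Q/2)·H.
TC(82) = (2,250/82)×141 + (82/2)×31.4 = $5,156.30
TC(289) = (2,250/289)×141 + (289/2)×31.4 = $5,635.05
|ΔTC| = |$5,156.30 − $5,635.05| = $478.75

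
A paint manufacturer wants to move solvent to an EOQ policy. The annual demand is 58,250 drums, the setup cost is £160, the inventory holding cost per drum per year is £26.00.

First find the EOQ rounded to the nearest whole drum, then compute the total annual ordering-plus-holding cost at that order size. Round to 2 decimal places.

2DS/H = 2·58,250·160/26 = 716,923.08
EOQ = √716,923.08 ≈ 846.71 → Q = 847 drums
Orders/yr = 58,250/847 = 68.772; ordering cost = 68.772 × £160 = £11,003.54
Average inventory = 847/2 = 423.5; holding cost = 423.5 × £26 = £11,011.00
Total = £11,003.54 + £11,011.00 = £22,014.54

£22,014.54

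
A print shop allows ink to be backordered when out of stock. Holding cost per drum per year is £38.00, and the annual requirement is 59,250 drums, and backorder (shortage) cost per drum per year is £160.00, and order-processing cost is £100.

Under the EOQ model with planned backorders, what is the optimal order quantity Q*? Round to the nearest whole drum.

Basic EOQ = √(2·59,250·100/38) = 558.428
Backorder adjustment √((H+b)/b) = √((38+160)/160) = 1.1124
Q* = 558.428 × 1.1124 ≈ 621.21

621 drums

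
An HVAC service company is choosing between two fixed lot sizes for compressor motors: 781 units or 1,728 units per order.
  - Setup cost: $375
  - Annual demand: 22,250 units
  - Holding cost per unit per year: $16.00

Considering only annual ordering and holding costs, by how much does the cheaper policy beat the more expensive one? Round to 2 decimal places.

TC(Q) = (D/Q)S + (Q/2)H
TC(781) = (22,250/781)×375 + (781/2)×16 = $16,931.42
TC(1,728) = (22,250/1,728)×375 + (1,728/2)×16 = $18,652.56
|ΔTC| = |$16,931.42 − $18,652.56| = $1,721.14

$1,721.14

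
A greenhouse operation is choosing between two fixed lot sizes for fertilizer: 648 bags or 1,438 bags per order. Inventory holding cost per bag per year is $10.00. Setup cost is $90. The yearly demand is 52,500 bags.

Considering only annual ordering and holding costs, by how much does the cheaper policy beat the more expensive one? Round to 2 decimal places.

TC(Q) = (D/Q)S + (Q/2)H
TC(648) = (52,500/648)×90 + (648/2)×10 = $10,531.67
TC(1,438) = (52,500/1,438)×90 + (1,438/2)×10 = $10,475.81
Lots of 1,438 are cheaper by $55.85.

$55.85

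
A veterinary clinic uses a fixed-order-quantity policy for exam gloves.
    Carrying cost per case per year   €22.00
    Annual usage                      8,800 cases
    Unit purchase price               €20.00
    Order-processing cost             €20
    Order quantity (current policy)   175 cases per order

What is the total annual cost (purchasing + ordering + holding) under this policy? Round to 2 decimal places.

Annual ordering cost = (D/Q)·S = (8,800/175) × 20 = €1,005.71
Annual holding cost  = (Q/2)·H = (175/2) × 22 = €1,925.00
Purchase cost = D·C = 8,800 × 20 = €176,000.00
Total = €1,005.71 + €1,925.00 + €176,000.00 = €178,930.71

€178,930.71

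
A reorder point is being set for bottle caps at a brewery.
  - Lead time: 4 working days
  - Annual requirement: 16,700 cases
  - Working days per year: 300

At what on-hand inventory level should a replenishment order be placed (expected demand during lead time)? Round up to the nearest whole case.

223 cases

Daily demand d = 16,700 / 300 = 55.667 cases/day
Demand during lead time = 55.667 × 4 = 222.67
Reorder point = 222.67 → round up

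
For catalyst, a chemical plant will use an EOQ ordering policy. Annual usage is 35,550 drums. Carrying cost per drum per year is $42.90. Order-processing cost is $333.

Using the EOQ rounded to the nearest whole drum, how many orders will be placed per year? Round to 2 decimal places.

47.85 orders per year

Optimal lot size Q* = (2 × 35,550 × $333 / $42.9)^½ ≈ 742.90 → Q = 743
Orders per year = D/Q = 35,550 / 743 = 47.847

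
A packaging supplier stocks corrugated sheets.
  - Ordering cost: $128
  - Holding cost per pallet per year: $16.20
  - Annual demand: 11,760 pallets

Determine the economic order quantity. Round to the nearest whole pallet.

431 pallets

Q* = √(2·D·S / H) = √(2·11,760·128 / 16.2) = √185,837.0 ≈ 431.09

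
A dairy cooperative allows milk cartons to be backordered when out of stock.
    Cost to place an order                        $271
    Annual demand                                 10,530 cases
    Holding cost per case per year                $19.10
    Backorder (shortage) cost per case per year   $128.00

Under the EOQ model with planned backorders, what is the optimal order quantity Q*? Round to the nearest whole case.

Basic EOQ = √(2·10,530·271/19.1) = 546.635
Backorder adjustment √((H+b)/b) = √((19.1+128)/128) = 1.0720
Q* = 546.635 × 1.0720 ≈ 586.00

586 cases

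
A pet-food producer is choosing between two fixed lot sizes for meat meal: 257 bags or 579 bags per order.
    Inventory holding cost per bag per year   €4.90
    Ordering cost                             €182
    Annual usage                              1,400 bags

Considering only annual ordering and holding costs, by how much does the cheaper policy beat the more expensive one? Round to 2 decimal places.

TC(Q) = (D/Q)S + (Q/2)H
TC(257) = (1,400/257)×182 + (257/2)×4.9 = €1,621.09
TC(579) = (1,400/579)×182 + (579/2)×4.9 = €1,858.62
|ΔTC| = |€1,621.09 − €1,858.62| = €237.53

€237.53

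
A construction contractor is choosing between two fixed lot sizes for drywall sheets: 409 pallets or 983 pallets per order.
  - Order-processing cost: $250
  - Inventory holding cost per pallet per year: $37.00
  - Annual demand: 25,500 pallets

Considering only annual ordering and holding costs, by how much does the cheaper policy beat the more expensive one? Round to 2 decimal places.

For each Q, cost = (D/Q)·S + (Q/2)·H.
TC(409) = (25,500/409)×250 + (409/2)×37 = $23,153.30
TC(983) = (25,500/983)×250 + (983/2)×37 = $24,670.75
|ΔTC| = |$23,153.30 − $24,670.75| = $1,517.45

$1,517.45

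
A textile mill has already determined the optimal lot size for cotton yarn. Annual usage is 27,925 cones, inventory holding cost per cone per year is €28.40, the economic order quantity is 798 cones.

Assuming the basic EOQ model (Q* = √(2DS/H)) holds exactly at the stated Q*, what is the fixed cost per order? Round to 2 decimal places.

EOQ relation: Q² = 2DS/H, so rearrange for the unknown.
S = Q²H / (2D) = 798² × 28.4 / (2 × 27,925) = 323.8180

€323.82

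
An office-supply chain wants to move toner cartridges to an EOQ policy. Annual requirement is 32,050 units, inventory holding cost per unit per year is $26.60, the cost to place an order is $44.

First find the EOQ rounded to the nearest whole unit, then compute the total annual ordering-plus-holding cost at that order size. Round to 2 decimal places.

Q* = √(2·D·S / H) = √(2·32,050·44 / 26.6) = √106,030.1 ≈ 325.62 → Q = 326 units
Orders/yr = 32,050/326 = 98.313; ordering cost = 98.313 × $44 = $4,325.77
Average inventory = 326/2 = 163; holding cost = 163 × $26.6 = $4,335.80
Total = $4,325.77 + $4,335.80 = $8,661.57

$8,661.57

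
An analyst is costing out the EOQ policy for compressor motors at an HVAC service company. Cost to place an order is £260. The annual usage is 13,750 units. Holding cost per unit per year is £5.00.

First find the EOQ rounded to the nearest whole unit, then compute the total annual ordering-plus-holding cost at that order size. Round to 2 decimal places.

Q* = √(2·D·S / H) = √(2·13,750·260 / 5) = √1,430,000.0 ≈ 1,195.83 → Q = 1,196 units
Annual ordering cost = (D/Q)·S = (13,750/1,196) × 260 = £2,989.13
Annual holding cost  = (Q/2)·H = (1,196/2) × 5 = £2,990.00
Total = £2,989.13 + £2,990.00 = £5,979.13

£5,979.13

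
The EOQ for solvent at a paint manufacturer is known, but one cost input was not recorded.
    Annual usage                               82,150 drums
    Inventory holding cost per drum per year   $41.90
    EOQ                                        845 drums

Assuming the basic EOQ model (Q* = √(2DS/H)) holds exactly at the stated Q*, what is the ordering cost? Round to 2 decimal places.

$182.09

Since Q* = (2DS/H)^½, squaring gives Q*²·H = 2DS.
S = Q²H / (2D) = 845² × 41.9 / (2 × 82,150) = 182.0916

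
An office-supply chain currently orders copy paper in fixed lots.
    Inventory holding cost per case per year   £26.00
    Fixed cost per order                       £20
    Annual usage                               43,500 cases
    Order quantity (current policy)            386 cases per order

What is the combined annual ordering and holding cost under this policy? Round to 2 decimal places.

Annual ordering cost = (D/Q)·S = (43,500/386) × 20 = £2,253.89
Annual holding cost  = (Q/2)·H = (386/2) × 26 = £5,018.00
Total = £2,253.89 + £5,018.00 = £7,271.89

£7,271.89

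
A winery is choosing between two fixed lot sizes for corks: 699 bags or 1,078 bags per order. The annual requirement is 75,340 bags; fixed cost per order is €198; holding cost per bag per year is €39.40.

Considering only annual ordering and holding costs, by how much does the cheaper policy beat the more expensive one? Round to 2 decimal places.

For each Q, cost = (D/Q)·S + (Q/2)·H.
TC(699) = (75,340/699)×198 + (699/2)×39.4 = €35,111.24
TC(1,078) = (75,340/1,078)×198 + (1,078/2)×39.4 = €35,074.56
Cheaper: Q = 1,078.  Difference = €36.69

€36.69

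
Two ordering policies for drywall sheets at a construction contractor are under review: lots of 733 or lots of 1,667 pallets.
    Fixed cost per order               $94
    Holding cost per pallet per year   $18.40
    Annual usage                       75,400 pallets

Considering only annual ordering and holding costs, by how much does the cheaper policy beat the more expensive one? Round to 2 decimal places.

$3,175.21

TC(Q) = (D/Q)S + (Q/2)H
TC(733) = (75,400/733)×94 + (733/2)×18.4 = $16,412.90
TC(1,667) = (75,400/1,667)×94 + (1,667/2)×18.4 = $19,588.11
|ΔTC| = |$16,412.90 − $19,588.11| = $3,175.21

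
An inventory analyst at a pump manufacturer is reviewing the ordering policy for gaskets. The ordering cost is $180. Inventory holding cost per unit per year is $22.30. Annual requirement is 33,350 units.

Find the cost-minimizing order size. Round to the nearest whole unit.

734 units

Q* = √(2·D·S / H) = √(2·33,350·180 / 22.3) = √538,385.7 ≈ 733.75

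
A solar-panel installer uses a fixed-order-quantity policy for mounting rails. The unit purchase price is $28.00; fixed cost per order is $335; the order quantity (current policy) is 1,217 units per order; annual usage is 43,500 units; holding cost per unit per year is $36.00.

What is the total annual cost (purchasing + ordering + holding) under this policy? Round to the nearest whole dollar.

Orders/yr = 43,500/1,217 = 35.744; ordering cost = 35.744 × $335 = $11,974.12
Average inventory = 1,217/2 = 608.5; holding cost = 608.5 × $36 = $21,906.00
Purchase cost = D·C = 43,500 × 28 = $1,218,000.00
Total = $11,974.12 + $21,906.00 + $1,218,000.00 = $1,251,880.12

$1,251,880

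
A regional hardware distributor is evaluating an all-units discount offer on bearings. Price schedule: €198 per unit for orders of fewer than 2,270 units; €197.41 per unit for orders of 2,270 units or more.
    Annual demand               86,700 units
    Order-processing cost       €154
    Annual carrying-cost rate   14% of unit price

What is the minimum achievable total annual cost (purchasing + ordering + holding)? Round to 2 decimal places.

H₁ = 14%×€198 = €27.7200;  H₂ = 14%×€197.41 = €27.6374
EOQ₁ = √(2×86,700×154/27.7200) = 981.50  (< 2,270, feasible at tier 1)
EOQ₂ = √(2×86,700×154/27.6374) = 982.96  (< 2,270 → use Q = 2,270 at tier-2 price)
TC(tier 1 (EOQ₁), Q≈981.5) = €17,193,807.05
TC(tier 2, Q≈2,270.0) = €17,152,697.30
Minimum at tier 2: €17,152,697.30

€17,152,697.30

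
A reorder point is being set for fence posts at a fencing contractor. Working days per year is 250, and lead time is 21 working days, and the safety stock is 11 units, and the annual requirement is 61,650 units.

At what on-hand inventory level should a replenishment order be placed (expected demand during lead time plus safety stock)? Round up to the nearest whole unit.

Daily demand d = 61,650 / 250 = 246.600 units/day
Demand during lead time = 246.600 × 21 = 5,178.60
Reorder point = 5,178.60 + 11 = 5,189.60 → round up

5,190 units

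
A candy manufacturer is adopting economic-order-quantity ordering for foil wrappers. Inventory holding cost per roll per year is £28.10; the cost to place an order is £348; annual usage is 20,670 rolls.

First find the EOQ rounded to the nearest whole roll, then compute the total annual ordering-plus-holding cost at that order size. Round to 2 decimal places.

£20,106.11

EOQ = √(2DS/H) = √(2 × 20,670 × 348 / 28.1)
    = √(511,968.68) ≈ 715.52 → Q = 716 rolls
Orders/yr = 20,670/716 = 28.869; ordering cost = 28.869 × £348 = £10,046.31
Average inventory = 716/2 = 358; holding cost = 358 × £28.1 = £10,059.80
Total = £10,046.31 + £10,059.80 = £20,106.11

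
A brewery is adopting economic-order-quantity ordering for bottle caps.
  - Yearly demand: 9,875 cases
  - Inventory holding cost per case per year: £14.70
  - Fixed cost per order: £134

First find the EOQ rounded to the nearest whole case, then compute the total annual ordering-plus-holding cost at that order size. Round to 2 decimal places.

Q* = √(2·D·S / H) = √(2·9,875·134 / 14.7) = √180,034.0 ≈ 424.30 → Q = 424 cases
Orders/yr = 9,875/424 = 23.290; ordering cost = 23.290 × £134 = £3,120.87
Average inventory = 424/2 = 212; holding cost = 212 × £14.7 = £3,116.40
Total = £3,120.87 + £3,116.40 = £6,237.27

£6,237.27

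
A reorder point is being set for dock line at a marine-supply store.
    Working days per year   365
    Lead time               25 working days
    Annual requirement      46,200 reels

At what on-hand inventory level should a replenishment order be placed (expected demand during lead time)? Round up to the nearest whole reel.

3,165 reels

Daily demand d = 46,200 / 365 = 126.575 reels/day
Demand during lead time = 126.575 × 25 = 3,164.38
Reorder point = 3,164.38 → round up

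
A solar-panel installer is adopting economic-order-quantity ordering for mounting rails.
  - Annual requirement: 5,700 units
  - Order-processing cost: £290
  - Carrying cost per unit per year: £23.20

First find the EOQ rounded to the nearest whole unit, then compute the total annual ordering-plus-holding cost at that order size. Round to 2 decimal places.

2DS/H = 2·5,700·290/23.2 = 142,500.00
EOQ = √142,500.00 ≈ 377.49 → Q = 377 units
Annual ordering cost = (D/Q)·S = (5,700/377) × 290 = £4,384.62
Annual holding cost  = (Q/2)·H = (377/2) × 23.2 = £4,373.20
Total = £4,384.62 + £4,373.20 = £8,757.82

£8,757.82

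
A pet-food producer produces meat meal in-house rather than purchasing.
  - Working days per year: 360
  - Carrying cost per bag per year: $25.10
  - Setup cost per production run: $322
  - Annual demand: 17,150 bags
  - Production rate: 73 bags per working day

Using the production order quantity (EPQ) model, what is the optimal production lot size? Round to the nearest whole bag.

d = 17,150/360 = 47.6389 bags/day;  effective holding cost H(1 − d/p) = 25.1·(1 − 47.6389/73) = 8.72005
Q* = √(2DS / H_eff) = √(2·17,150·322 / 8.72005) ≈ 1,125.42

1,125 bags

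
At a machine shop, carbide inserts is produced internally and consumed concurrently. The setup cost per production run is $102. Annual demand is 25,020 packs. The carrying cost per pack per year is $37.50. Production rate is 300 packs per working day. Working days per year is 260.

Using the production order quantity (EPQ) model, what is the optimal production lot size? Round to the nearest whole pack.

448 packs

Daily demand d = 25,020/260 = 96.231; p = 300; 1 − d/p = 0.67923
EPQ = √(2DS / (H(1 − d/p)))
    = √(2 × 25,020 × 102 / (37.5 × 0.67923)) ≈ 447.65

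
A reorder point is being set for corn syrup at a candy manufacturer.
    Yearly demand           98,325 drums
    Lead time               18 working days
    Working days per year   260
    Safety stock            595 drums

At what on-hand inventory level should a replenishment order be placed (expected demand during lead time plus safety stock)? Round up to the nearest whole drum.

Daily demand d = 98,325 / 260 = 378.173 drums/day
Demand during lead time = 378.173 × 18 = 6,807.12
Reorder point = 6,807.12 + 595 = 7,402.12 → round up

7,403 drums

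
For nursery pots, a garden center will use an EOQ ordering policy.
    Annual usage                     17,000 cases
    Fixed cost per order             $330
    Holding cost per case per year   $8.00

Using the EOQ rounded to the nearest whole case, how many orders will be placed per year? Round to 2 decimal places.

Q* = √(2·D·S / H) = √(2·17,000·330 / 8) = √1,402,500.0 ≈ 1,184.27 → Q = 1,184
Orders per year = D/Q = 17,000 / 1,184 = 14.358

14.36 orders per year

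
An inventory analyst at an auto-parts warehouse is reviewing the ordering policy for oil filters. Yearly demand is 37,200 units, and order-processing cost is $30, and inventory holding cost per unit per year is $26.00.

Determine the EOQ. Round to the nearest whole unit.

Optimal lot size Q* = (2 × 37,200 × $30 / $26)^½ ≈ 293.00

293 units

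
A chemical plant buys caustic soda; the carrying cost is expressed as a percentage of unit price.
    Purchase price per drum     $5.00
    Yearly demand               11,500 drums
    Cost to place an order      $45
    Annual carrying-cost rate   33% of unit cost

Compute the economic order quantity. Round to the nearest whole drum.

792 drums

Carrying cost H = $5 × 33% = $1.6500/drum/yr
EOQ = √(2DS/H) = √(2 × 11,500 × 45 / 1.65)
    = √(627,272.73) ≈ 792.01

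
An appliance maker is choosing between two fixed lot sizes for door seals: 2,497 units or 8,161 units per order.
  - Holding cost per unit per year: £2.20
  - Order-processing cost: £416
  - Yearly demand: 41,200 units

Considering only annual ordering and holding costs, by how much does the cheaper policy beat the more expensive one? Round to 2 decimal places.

For each Q, cost = (D/Q)·S + (Q/2)·H.
TC(2,497) = (41,200/2,497)×416 + (2,497/2)×2.2 = £9,610.62
TC(8,161) = (41,200/8,161)×416 + (8,161/2)×2.2 = £11,077.23
Cheaper: Q = 2,497.  Difference = £1,466.62

£1,466.62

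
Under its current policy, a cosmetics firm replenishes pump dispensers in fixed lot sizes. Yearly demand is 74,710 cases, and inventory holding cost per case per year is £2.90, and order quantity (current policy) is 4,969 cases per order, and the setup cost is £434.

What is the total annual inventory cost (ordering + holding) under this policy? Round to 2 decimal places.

£13,730.33

Annual ordering cost = (D/Q)·S = (74,710/4,969) × 434 = £6,525.28
Annual holding cost  = (Q/2)·H = (4,969/2) × 2.9 = £7,205.05
Total = £6,525.28 + £7,205.05 = £13,730.33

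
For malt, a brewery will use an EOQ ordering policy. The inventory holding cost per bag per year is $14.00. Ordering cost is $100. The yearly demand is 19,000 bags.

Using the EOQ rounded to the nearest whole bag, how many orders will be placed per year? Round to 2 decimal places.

36.47 orders per year

EOQ = √(2DS/H) = √(2 × 19,000 × 100 / 14)
    = √(271,428.57) ≈ 520.99 → Q = 521
N = D/Q = 19,000/521 ≈ 36.468 orders/yr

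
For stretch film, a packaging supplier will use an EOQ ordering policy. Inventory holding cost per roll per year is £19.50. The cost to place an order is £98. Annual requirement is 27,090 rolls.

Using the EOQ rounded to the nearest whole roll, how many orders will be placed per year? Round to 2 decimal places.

51.90 orders per year

EOQ = √(2DS/H) = √(2 × 27,090 × 98 / 19.5)
    = √(272,289.23) ≈ 521.81 → Q = 522
N = D/Q = 27,090/522 ≈ 51.897 orders/yr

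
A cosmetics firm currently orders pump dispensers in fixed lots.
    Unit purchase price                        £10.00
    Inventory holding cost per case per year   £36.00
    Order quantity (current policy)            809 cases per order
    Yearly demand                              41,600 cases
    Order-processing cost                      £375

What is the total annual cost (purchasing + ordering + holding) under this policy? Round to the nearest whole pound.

Ordering: D/Q × S = 41,600/809 × £375 = £19,283.07
Holding:  Q/2 × H = 809/2 × £36 = £14,562.00
Purchase cost = D·C = 41,600 × 10 = £416,000.00
Total = £19,283.07 + £14,562.00 + £416,000.00 = £449,845.07

£449,845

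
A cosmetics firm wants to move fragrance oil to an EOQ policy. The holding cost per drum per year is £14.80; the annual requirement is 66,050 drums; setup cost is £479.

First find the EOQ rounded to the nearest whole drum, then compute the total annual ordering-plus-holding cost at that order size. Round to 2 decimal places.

2DS/H = 2·66,050·479/14.8 = 4,275,398.65
EOQ = √4,275,398.65 ≈ 2,067.70 → Q = 2,068 drums
Ordering: D/Q × S = 66,050/2,068 × £479 = £15,298.82
Holding:  Q/2 × H = 2,068/2 × £14.8 = £15,303.20
Total = £15,298.82 + £15,303.20 = £30,602.02

£30,602.02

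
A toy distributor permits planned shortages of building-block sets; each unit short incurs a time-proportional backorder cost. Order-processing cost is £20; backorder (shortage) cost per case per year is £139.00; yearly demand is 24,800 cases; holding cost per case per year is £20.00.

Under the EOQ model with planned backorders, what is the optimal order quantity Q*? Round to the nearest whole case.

Q* = √(2DS/H) · √((H + b)/b)
   = √(2 × 24,800 × 20 / 20) · √((20 + 139) / 139)
   = 222.711 × 1.0695 ≈ 238.19

238 cases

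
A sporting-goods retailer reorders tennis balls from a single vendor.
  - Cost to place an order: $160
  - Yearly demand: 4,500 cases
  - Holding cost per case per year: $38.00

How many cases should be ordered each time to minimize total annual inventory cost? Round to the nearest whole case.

2DS/H = 2·4,500·160/38 = 37,894.74
EOQ = √37,894.74 ≈ 194.67

195 cases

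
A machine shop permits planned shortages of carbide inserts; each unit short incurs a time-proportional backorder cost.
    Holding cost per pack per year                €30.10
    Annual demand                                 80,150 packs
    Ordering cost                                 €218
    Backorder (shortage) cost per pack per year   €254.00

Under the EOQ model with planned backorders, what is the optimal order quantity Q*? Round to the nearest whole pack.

Q* = √(2DS/H) · √((H + b)/b)
   = √(2 × 80,150 × 218 / 30.1) · √((30.1 + 254) / 254)
   = 1,077.486 × 1.0576 ≈ 1,139.54

1,140 packs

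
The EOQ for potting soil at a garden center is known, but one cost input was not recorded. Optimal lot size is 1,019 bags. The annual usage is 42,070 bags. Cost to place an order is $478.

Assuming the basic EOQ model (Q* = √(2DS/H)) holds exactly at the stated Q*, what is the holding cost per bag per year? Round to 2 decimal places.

From Q* = √(2DS/H) ⇒ Q*² = 2DS/H.
H = 2DS / Q² = 2 × 42,070 × 478 / 1,019² = 38.7331

$38.73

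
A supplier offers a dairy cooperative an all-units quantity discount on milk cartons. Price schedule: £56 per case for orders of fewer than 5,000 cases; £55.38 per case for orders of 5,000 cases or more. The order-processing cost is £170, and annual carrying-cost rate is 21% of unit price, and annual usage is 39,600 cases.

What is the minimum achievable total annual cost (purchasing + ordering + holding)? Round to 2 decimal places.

H₁ = 21%×£56 = £11.7600;  H₂ = 21%×£55.38 = £11.6298
EOQ₁ = √(2×39,600×170/11.7600) = 1,070.00  (< 5,000, feasible at tier 1)
EOQ₂ = √(2×39,600×170/11.6298) = 1,075.97  (< 5,000 → use Q = 5,000 at tier-2 price)
TC(tier 1 (EOQ₁), Q≈1,070.0) = £2,230,183.19
TC(tier 2, Q≈5,000.0) = £2,223,468.90
Minimum at tier 2: £2,223,468.90

£2,223,468.90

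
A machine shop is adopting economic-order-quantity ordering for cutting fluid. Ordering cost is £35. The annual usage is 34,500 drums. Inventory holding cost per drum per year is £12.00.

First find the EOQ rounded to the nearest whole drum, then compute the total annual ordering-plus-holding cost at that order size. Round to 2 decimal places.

2DS/H = 2·34,500·35/12 = 201,250.00
EOQ = √201,250.00 ≈ 448.61 → Q = 449 drums
Orders/yr = 34,500/449 = 76.837; ordering cost = 76.837 × £35 = £2,689.31
Average inventory = 449/2 = 224.5; holding cost = 224.5 × £12 = £2,694.00
Total = £2,689.31 + £2,694.00 = £5,383.31

£5,383.31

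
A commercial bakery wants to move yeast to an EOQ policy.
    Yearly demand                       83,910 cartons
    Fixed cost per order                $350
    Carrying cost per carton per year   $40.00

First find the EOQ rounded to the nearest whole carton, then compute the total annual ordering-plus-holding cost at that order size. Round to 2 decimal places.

$48,471.44

2DS/H = 2·83,910·350/40 = 1,468,425.00
EOQ = √1,468,425.00 ≈ 1,211.79 → Q = 1,212 cartons
Ordering: D/Q × S = 83,910/1,212 × $350 = $24,231.44
Holding:  Q/2 × H = 1,212/2 × $40 = $24,240.00
Total = $24,231.44 + $24,240.00 = $48,471.44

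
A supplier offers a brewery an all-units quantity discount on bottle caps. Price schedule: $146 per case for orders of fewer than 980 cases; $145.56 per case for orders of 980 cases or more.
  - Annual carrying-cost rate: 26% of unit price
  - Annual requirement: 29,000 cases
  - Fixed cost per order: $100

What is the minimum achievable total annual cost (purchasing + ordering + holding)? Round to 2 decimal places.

H₁ = 26%×$146 = $37.9600;  H₂ = 26%×$145.56 = $37.8456
EOQ₁ = √(2×29,000×100/37.9600) = 390.89  (< 980, feasible at tier 1)
EOQ₂ = √(2×29,000×100/37.8456) = 391.48  (< 980 → use Q = 980 at tier-2 price)
TC(tier 1 (EOQ₁), Q≈390.9) = $4,248,838.06
TC(tier 2, Q≈980.0) = $4,242,743.53
Minimum at tier 2: $4,242,743.53

$4,242,743.53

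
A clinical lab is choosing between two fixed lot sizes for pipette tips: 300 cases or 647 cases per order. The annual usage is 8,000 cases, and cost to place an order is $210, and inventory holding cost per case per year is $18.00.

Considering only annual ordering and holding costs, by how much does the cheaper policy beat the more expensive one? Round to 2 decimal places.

$119.60

TC(Q) = (D/Q)S + (Q/2)H
TC(300) = (8,000/300)×210 + (300/2)×18 = $8,300.00
TC(647) = (8,000/647)×210 + (647/2)×18 = $8,419.60
Cheaper: Q = 300.  Difference = $119.60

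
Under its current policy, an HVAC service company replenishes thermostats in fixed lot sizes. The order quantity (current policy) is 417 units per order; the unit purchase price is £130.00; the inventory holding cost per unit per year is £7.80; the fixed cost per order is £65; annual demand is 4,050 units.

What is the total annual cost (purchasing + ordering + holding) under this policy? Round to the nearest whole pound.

Ordering: D/Q × S = 4,050/417 × £65 = £631.29
Holding:  Q/2 × H = 417/2 × £7.8 = £1,626.30
Purchase cost = D·C = 4,050 × 130 = £526,500.00
Total = £631.29 + £1,626.30 + £526,500.00 = £528,757.59

£528,758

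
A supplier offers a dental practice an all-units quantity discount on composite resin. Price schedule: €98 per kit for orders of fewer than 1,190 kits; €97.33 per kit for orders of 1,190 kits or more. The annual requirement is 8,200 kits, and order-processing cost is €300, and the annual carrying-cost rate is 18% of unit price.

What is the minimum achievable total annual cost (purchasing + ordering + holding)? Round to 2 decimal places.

H₁ = 18%×€98 = €17.6400;  H₂ = 18%×€97.33 = €17.5194
EOQ₁ = √(2×8,200×300/17.6400) = 528.12  (< 1,190, feasible at tier 1)
EOQ₂ = √(2×8,200×300/17.5194) = 529.94  (< 1,190 → use Q = 1,190 at tier-2 price)
TC(tier 1 (EOQ₁), Q≈528.1) = €812,916.05
TC(tier 2, Q≈1,190.0) = €810,597.27
Minimum at tier 2: €810,597.27

€810,597.27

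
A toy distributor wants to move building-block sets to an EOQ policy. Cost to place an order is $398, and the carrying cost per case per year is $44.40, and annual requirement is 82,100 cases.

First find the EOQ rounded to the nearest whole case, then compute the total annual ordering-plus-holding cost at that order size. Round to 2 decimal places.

Q* = √(2·D·S / H) = √(2·82,100·398 / 44.4) = √1,471,882.9 ≈ 1,213.21 → Q = 1,213 cases
Annual ordering cost = (D/Q)·S = (82,100/1,213) × 398 = $26,938.00
Annual holding cost  = (Q/2)·H = (1,213/2) × 44.4 = $26,928.60
Total = $26,938.00 + $26,928.60 = $53,866.60

$53,866.60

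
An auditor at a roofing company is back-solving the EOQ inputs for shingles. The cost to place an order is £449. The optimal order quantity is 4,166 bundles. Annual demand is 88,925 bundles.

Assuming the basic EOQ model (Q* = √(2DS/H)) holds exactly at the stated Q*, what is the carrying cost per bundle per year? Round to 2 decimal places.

£4.60

EOQ relation: Q² = 2DS/H, so rearrange for the unknown.
H = 2DS / Q² = 2 × 88,925 × 449 / 4,166² = 4.6011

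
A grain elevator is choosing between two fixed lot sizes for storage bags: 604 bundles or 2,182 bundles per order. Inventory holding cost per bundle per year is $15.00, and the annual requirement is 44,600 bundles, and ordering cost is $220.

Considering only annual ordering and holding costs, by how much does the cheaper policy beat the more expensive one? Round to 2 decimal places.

For each Q, cost = (D/Q)·S + (Q/2)·H.
TC(604) = (44,600/604)×220 + (604/2)×15 = $20,775.03
TC(2,182) = (44,600/2,182)×220 + (2,182/2)×15 = $20,861.79
Cheaper: Q = 604.  Difference = $86.76

$86.76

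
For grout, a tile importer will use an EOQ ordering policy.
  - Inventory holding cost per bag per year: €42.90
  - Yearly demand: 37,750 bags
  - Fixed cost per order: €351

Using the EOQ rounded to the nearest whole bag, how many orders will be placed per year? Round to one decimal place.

2DS/H = 2·37,750·351/42.9 = 617,727.27
EOQ = √617,727.27 ≈ 785.96 → Q = 786
N = D/Q = 37,750/786 ≈ 48.028 orders/yr

48.0 orders per year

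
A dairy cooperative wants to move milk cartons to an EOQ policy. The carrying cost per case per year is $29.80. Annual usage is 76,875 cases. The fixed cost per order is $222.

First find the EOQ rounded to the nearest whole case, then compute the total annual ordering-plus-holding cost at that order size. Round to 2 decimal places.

Optimal lot size Q* = (2 × 76,875 × $222 / $29.8)^½ ≈ 1,070.23 → Q = 1,070 cases
Ordering: D/Q × S = 76,875/1,070 × $222 = $15,949.77
Holding:  Q/2 × H = 1,070/2 × $29.8 = $15,943.00
Total = $15,949.77 + $15,943.00 = $31,892.77

$31,892.77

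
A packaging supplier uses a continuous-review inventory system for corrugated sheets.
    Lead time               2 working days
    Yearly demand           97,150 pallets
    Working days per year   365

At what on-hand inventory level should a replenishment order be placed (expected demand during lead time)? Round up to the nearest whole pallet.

533 pallets

Daily demand d = 97,150 / 365 = 266.164 pallets/day
Demand during lead time = 266.164 × 2 = 532.33
Reorder point = 532.33 → round up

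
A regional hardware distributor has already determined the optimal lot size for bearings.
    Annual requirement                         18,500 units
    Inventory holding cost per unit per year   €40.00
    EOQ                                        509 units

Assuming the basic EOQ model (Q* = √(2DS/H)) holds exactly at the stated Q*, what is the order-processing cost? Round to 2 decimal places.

€280.09

Since Q* = (2DS/H)^½, squaring gives Q*²·H = 2DS.
S = Q²H / (2D) = 509² × 40 / (2 × 18,500) = 280.0876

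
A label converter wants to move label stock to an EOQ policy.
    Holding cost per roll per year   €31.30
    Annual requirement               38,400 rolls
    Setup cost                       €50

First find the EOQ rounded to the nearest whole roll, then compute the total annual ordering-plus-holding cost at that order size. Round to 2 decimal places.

2DS/H = 2·38,400·50/31.3 = 122,683.71
EOQ = √122,683.71 ≈ 350.26 → Q = 350 rolls
Ordering: D/Q × S = 38,400/350 × €50 = €5,485.71
Holding:  Q/2 × H = 350/2 × €31.3 = €5,477.50
Total = €5,485.71 + €5,477.50 = €10,963.21

€10,963.21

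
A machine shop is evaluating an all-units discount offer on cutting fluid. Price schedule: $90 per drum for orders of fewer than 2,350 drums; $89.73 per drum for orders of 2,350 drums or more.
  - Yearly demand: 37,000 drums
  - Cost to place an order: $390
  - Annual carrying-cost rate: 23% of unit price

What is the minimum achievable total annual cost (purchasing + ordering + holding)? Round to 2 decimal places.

$3,350,399.96

H₁ = 23%×$90 = $20.7000;  H₂ = 23%×$89.73 = $20.6379
EOQ₁ = √(2×37,000×390/20.7000) = 1,180.76  (< 2,350, feasible at tier 1)
EOQ₂ = √(2×37,000×390/20.6379) = 1,182.54  (< 2,350 → use Q = 2,350 at tier-2 price)
TC(tier 1 (EOQ₁), Q≈1,180.8) = $3,354,441.81
TC(tier 2, Q≈2,350.0) = $3,350,399.96
Minimum at tier 2: $3,350,399.96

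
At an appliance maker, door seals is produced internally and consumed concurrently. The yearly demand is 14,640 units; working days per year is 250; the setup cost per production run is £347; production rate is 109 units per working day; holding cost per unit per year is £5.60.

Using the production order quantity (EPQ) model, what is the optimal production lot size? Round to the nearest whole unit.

1,980 units

Daily demand d = 14,640/250 = 58.560; p = 109; 1 − d/p = 0.46275
EPQ = √(2DS / (H(1 − d/p)))
    = √(2 × 14,640 × 347 / (5.6 × 0.46275)) ≈ 1,980.08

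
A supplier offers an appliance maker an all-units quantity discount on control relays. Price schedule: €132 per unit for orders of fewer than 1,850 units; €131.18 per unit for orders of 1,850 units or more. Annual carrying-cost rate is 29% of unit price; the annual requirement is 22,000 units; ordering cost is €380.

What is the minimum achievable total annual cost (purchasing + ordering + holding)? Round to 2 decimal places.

H₁ = 29%×€132 = €38.2800;  H₂ = 29%×€131.18 = €38.0422
EOQ₁ = √(2×22,000×380/38.2800) = 660.89  (< 1,850, feasible at tier 1)
EOQ₂ = √(2×22,000×380/38.0422) = 662.96  (< 1,850 → use Q = 1,850 at tier-2 price)
TC(tier 1 (EOQ₁), Q≈660.9) = €2,929,299.04
TC(tier 2, Q≈1,850.0) = €2,925,667.95
Minimum at tier 2: €2,925,667.95

€2,925,667.95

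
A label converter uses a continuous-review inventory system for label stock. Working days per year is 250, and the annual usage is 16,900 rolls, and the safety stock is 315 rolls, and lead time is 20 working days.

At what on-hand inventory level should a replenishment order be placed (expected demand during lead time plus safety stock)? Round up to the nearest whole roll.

Daily demand d = 16,900 / 250 = 67.600 rolls/day
Demand during lead time = 67.600 × 20 = 1,352.00
Reorder point = 1,352.00 + 315 = 1,667.00 → round up

1,667 rolls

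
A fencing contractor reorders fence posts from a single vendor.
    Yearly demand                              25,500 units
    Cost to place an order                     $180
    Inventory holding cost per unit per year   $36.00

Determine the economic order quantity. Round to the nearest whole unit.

Optimal lot size Q* = (2 × 25,500 × $180 / $36)^½ ≈ 504.98

505 units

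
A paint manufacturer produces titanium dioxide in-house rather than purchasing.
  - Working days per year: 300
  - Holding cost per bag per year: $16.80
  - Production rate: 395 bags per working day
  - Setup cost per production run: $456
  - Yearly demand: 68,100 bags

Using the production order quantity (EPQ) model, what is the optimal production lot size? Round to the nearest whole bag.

2,948 bags

d = 68,100/300 = 227.0000 bags/day;  effective holding cost H(1 − d/p) = 16.8·(1 − 227.0000/395) = 7.14532
Q* = √(2DS / H_eff) = √(2·68,100·456 / 7.14532) ≈ 2,948.22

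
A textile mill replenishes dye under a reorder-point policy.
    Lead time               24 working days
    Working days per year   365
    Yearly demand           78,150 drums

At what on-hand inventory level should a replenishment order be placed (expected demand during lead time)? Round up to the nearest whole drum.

Daily demand d = 78,150 / 365 = 214.110 drums/day
Demand during lead time = 214.110 × 24 = 5,138.63
Reorder point = 5,138.63 → round up

5,139 drums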